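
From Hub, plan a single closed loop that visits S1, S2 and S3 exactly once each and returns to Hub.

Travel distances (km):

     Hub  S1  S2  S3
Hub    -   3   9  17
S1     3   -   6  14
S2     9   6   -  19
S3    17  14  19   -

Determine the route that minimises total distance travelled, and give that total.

45 km — the shortest possible round trip.

There are 3 distinct closed tours to check (reversals are equivalent).
Hub - S1 - S2 - S3 - Hub: 3+6+19+17 = 45
Hub - S1 - S3 - S2 - Hub: 3+14+19+9 = 45
Hub - S2 - S1 - S3 - Hub: 9+6+14+17 = 46
The minimum is 45.
One optimal route: Hub → S1 → S2 → S3 → Hub (or its reverse).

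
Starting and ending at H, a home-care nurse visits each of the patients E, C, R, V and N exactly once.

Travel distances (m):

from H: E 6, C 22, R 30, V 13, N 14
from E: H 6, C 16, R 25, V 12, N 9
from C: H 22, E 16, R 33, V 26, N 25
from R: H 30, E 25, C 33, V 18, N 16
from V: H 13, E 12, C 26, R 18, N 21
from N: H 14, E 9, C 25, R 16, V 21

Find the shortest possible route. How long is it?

Minimum total distance: 94 m.

With 5 stops there are 5!/2 = 60 distinct round trips (a route and its reverse cost the same).
H → E → C → R → V → N → H: 6+16+33+18+21+14 = 108
H → E → C → R → N → V → H: 6+16+33+16+21+13 = 105
H → E → C → V → R → N → H: 6+16+26+18+16+14 = 96
H → E → C → V → N → R → H: 6+16+26+21+16+30 = 115
H → E → C → N → R → V → H: 6+16+25+16+18+13 = 94
H → E → C → N → V → R → H: 6+16+25+21+18+30 = 116
H → E → R → C → V → N → H: 6+25+33+26+21+14 = 125
H → E → R → C → N → V → H: 6+25+33+25+21+13 = 123
H → E → R → V → C → N → H: 6+25+18+26+25+14 = 114
H → E → R → V → N → C → H: 6+25+18+21+25+22 = 117
H → E → R → N → C → V → H: 6+25+16+25+26+13 = 111
H → E → R → N → V → C → H: 6+25+16+21+26+22 = 116
H → E → V → C → R → N → H: 6+12+26+33+16+14 = 107
H → E → V → C → N → R → H: 6+12+26+25+16+30 = 115
… (46 more)
The minimum is 94.
One optimal route: H → E → C → N → R → V → H (or its reverse).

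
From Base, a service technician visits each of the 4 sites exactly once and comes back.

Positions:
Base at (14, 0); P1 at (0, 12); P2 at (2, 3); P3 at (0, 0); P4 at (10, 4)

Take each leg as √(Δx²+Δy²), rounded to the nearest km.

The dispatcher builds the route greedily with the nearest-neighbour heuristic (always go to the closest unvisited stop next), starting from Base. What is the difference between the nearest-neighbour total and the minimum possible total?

Base: P4=6, P2=12, P3=14, P1=18 ⇒ P4
P4: P2=8, P3=11, P1=13 ⇒ P2
P2: P3=4, P1=9 ⇒ P3
P3: P1=12 ⇒ P1
NN route Base → P4 → P2 → P3 → P1 → Base costs 48.
Optimal: Base → P3 → P2 → P1 → P4 → Base costs 46 (by enumerating all 12 distinct tours).
Excess = 48 − 46 = 2.

The nearest-neighbour route is 2 km longer than optimal.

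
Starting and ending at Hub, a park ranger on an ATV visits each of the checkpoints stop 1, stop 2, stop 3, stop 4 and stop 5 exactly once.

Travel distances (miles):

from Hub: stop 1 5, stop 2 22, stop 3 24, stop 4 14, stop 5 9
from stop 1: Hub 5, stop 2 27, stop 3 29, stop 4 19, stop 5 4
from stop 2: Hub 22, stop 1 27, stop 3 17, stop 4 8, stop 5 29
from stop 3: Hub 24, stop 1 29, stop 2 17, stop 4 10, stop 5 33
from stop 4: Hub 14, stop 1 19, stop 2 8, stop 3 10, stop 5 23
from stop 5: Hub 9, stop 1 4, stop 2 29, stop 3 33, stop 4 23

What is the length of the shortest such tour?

Minimum total distance: 79 miles.

Hub - stop 1 - stop 2 - stop 3 - stop 4 - stop 5 - Hub: 5+27+17+10+23+9 = 91
Hub - stop 1 - stop 2 - stop 3 - stop 5 - stop 4 - Hub: 5+27+17+33+23+14 = 119
Hub - stop 1 - stop 2 - stop 4 - stop 3 - stop 5 - Hub: 5+27+8+10+33+9 = 92
Hub - stop 1 - stop 2 - stop 4 - stop 5 - stop 3 - Hub: 5+27+8+23+33+24 = 120
Hub - stop 1 - stop 2 - stop 5 - stop 3 - stop 4 - Hub: 5+27+29+33+10+14 = 118
Hub - stop 1 - stop 2 - stop 5 - stop 4 - stop 3 - Hub: 5+27+29+23+10+24 = 118
Hub - stop 1 - stop 3 - stop 2 - stop 4 - stop 5 - Hub: 5+29+17+8+23+9 = 91
Hub - stop 1 - stop 3 - stop 2 - stop 5 - stop 4 - Hub: 5+29+17+29+23+14 = 117
Hub - stop 1 - stop 3 - stop 4 - stop 2 - stop 5 - Hub: 5+29+10+8+29+9 = 90
Hub - stop 1 - stop 3 - stop 4 - stop 5 - stop 2 - Hub: 5+29+10+23+29+22 = 118
Hub - stop 1 - stop 3 - stop 5 - stop 2 - stop 4 - Hub: 5+29+33+29+8+14 = 118
Hub - stop 1 - stop 3 - stop 5 - stop 4 - stop 2 - Hub: 5+29+33+23+8+22 = 120
Hub - stop 1 - stop 4 - stop 2 - stop 3 - stop 5 - Hub: 5+19+8+17+33+9 = 91
Hub - stop 1 - stop 4 - stop 2 - stop 5 - stop 3 - Hub: 5+19+8+29+33+24 = 118
… (46 more)
Hub - stop 1 - stop 5 - stop 2 - stop 3 - stop 4 - Hub: 5+4+29+17+10+14 = 79  ← best
The minimum is 79.
One optimal route: Hub → stop 1 → stop 5 → stop 2 → stop 3 → stop 4 → Hub (or its reverse).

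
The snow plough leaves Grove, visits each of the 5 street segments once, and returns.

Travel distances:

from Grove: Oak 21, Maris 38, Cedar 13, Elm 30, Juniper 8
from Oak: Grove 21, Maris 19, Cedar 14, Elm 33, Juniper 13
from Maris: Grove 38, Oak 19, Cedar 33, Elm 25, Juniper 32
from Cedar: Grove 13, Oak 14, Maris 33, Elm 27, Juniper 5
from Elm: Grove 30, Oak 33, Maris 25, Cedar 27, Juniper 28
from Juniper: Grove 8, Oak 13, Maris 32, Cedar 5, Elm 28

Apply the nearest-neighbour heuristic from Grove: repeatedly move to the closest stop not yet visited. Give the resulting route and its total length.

Nearest-neighbour total = 101; route Grove → Juniper → Cedar → Oak → Maris → Elm → Grove.

At Grove the remaining stops are Juniper 8, Cedar 13, Oak 21, Elm 30, Maris 38; go to Juniper.
At Juniper the remaining stops are Cedar 5, Oak 13, Elm 28, Maris 32; go to Cedar.
At Cedar the remaining stops are Oak 14, Elm 27, Maris 33; go to Oak.
At Oak the remaining stops are Maris 19, Elm 33; go to Maris.
At Maris the remaining stops are Elm 25; go to Elm.
Return Elm→Grove: 30.
Total = 8 + 5 + 14 + 19 + 25 + 30 = 101.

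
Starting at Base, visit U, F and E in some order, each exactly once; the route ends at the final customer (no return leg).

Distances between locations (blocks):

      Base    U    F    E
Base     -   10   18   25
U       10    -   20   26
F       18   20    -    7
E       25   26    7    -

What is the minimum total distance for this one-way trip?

There are 3! = 6 possible orderings.
Base → U → F → E: 10+20+7 = 37
Base → U → E → F: 10+26+7 = 43
Base → F → U → E: 18+20+26 = 64
Base → F → E → U: 18+7+26 = 51
Base → E → U → F: 25+26+20 = 71
Base → E → F → U: 25+7+20 = 52
The minimum is 37.
One shortest path: Base → U → F → E.

Minimum one-way distance = 37 blocks.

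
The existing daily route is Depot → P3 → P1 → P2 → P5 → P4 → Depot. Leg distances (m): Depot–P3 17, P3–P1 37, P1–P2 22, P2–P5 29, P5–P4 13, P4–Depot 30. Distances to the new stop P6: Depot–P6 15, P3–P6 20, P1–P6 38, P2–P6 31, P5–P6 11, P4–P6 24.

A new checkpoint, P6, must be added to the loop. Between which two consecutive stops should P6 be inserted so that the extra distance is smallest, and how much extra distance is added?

Adding 9 m by placing P6 on the P4–Depot leg.

Insertion cost between consecutive stops i–j is d(i,P6) + d(P6,j) − d(i,j):
  between Depot and P3: 15 + 20 − 17 = 18
  between P3 and P1: 20 + 38 − 37 = 21
  between P1 and P2: 38 + 31 − 22 = 47
  between P2 and P5: 31 + 11 − 29 = 13
  between P5 and P4: 11 + 24 − 13 = 22
  between P4 and Depot: 24 + 15 − 30 = 9
Cheapest insertion is between P4 and Depot, adding 9.
New total = 148 + 9 = 157.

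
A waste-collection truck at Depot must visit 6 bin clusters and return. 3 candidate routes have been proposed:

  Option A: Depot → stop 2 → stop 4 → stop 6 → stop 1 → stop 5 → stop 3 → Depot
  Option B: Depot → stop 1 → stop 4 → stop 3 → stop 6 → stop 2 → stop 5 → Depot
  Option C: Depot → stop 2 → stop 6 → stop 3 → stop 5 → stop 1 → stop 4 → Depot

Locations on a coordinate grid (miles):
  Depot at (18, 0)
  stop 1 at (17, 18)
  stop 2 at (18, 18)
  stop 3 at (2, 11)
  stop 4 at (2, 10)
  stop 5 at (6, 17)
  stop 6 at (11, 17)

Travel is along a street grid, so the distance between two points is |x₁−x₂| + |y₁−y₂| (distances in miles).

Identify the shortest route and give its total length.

Option A: 18 + 24 + 16 + 7 + 12 + 10 + 27 = 114
Option B: 19 + 23 + 1 + 15 + 8 + 13 + 29 = 108
Option C: 18 + 8 + 15 + 10 + 12 + 23 + 26 = 112

Shortest is Option B, total 108 miles.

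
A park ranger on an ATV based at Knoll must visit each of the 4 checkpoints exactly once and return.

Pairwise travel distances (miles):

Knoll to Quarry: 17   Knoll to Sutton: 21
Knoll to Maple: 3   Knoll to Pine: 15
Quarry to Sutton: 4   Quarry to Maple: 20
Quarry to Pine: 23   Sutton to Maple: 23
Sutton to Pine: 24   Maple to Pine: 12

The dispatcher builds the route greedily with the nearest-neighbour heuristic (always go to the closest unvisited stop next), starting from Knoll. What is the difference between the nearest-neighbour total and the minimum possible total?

Excess over optimum: 3 miles.

Knoll: Maple=3, Pine=15, Quarry=17, Sutton=21 ⇒ Maple
Maple: Pine=12, Quarry=20, Sutton=23 ⇒ Pine
Pine: Quarry=23, Sutton=24 ⇒ Quarry
Quarry: Sutton=4 ⇒ Sutton
NN route Knoll → Maple → Pine → Quarry → Sutton → Knoll costs 63.
Optimal: Knoll → Quarry → Sutton → Pine → Maple → Knoll costs 60 (by enumerating all 12 distinct tours).
Excess = 63 − 60 = 3.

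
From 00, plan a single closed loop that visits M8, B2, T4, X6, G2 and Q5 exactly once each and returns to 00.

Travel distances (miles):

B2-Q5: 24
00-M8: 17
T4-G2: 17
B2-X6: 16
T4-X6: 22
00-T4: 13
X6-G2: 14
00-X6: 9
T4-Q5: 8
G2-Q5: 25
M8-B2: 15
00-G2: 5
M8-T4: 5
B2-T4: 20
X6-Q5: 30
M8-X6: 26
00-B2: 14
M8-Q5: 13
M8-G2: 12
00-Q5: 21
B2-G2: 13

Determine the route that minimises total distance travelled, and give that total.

00 - M8 - B2 - T4 - X6 - G2 - Q5 - 00: 17+15+20+22+14+25+21 = 134
00 - M8 - B2 - T4 - X6 - Q5 - G2 - 00: 17+15+20+22+30+25+5 = 134
00 - M8 - B2 - T4 - G2 - X6 - Q5 - 00: 17+15+20+17+14+30+21 = 134
00 - M8 - B2 - T4 - G2 - Q5 - X6 - 00: 17+15+20+17+25+30+9 = 133
00 - M8 - B2 - T4 - Q5 - X6 - G2 - 00: 17+15+20+8+30+14+5 = 109
00 - M8 - B2 - T4 - Q5 - G2 - X6 - 00: 17+15+20+8+25+14+9 = 108
00 - M8 - B2 - X6 - T4 - G2 - Q5 - 00: 17+15+16+22+17+25+21 = 133
00 - M8 - B2 - X6 - T4 - Q5 - G2 - 00: 17+15+16+22+8+25+5 = 108
… (352 more)
00 - X6 - B2 - Q5 - T4 - M8 - G2 - 00: 9+16+24+8+5+12+5 = 79  ← best
The minimum is 79.
One optimal route: 00 → X6 → B2 → Q5 → T4 → M8 → G2 → 00 (or its reverse).

79 miles — the shortest possible round trip.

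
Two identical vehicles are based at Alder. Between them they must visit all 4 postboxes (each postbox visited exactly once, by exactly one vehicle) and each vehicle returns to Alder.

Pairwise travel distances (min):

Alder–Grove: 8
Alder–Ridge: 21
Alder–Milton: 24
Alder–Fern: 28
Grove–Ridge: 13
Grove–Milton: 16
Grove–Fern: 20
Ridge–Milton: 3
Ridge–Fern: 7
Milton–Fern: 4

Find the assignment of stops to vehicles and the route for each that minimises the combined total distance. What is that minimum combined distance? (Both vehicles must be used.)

72 min — the smallest possible combined total.

Try each way of splitting the stops between the two vehicles (each non-empty) and, for each split, find the best tour for each vehicle:
  {Grove} + {Ridge, Milton, Fern}: 16 + 56 = 72
  {Ridge} + {Grove, Milton, Fern}: 42 + 56 = 98
  {Grove, Ridge} + {Milton, Fern}: 42 + 56 = 98
  {Milton} + {Grove, Ridge, Fern}: 48 + 56 = 104
  {Grove, Milton} + {Ridge, Fern}: 48 + 56 = 104
  {Ridge, Milton} + {Grove, Fern}: 48 + 56 = 104
  … (7 splits in total)
Best: vehicle 1 Alder → Grove → Alder = 16; vehicle 2 Alder → Ridge → Milton → Fern → Alder = 56; combined 72.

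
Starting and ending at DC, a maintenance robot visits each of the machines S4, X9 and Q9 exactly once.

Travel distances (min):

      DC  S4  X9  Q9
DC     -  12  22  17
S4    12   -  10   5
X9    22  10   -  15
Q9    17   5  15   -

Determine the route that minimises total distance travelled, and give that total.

DC→S4→X9→Q9→DC: 12+10+15+17 = 54
DC→S4→Q9→X9→DC: 12+5+15+22 = 54
DC→X9→S4→Q9→DC: 22+10+5+17 = 54
The minimum is 54.
One optimal route: DC → S4 → X9 → Q9 → DC (or its reverse).

Minimum total distance: 54 min.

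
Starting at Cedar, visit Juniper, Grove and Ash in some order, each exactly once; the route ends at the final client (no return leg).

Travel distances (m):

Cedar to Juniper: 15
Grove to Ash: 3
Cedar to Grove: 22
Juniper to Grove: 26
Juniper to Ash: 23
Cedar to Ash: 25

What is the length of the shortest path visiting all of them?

Shortest open route: 41 m.

There are 3! = 6 possible orderings.
Cedar → Juniper → Grove → Ash: 15+26+3 = 44
Cedar → Juniper → Ash → Grove: 15+23+3 = 41
Cedar → Grove → Juniper → Ash: 22+26+23 = 71
Cedar → Grove → Ash → Juniper: 22+3+23 = 48
Cedar → Ash → Juniper → Grove: 25+23+26 = 74
Cedar → Ash → Grove → Juniper: 25+3+26 = 54
The minimum is 41.
One shortest path: Cedar → Juniper → Ash → Grove.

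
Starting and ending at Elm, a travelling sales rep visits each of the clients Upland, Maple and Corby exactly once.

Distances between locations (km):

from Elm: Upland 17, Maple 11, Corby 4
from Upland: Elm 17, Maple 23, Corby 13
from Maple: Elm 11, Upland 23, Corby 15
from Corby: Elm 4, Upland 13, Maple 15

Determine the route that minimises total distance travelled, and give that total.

Minimum total distance: 51 km.

Elm-Upland-Maple-Corby-Elm: 17+23+15+4 = 59
Elm-Upland-Corby-Maple-Elm: 17+13+15+11 = 56
Elm-Maple-Upland-Corby-Elm: 11+23+13+4 = 51
The minimum is 51.
One optimal route: Elm → Maple → Upland → Corby → Elm (or its reverse).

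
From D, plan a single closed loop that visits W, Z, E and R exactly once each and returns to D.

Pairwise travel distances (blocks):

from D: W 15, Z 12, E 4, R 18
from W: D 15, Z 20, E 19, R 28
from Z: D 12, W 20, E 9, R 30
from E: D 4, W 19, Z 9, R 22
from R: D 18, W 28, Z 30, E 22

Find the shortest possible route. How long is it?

79 blocks — the shortest possible round trip.

With 4 stops there are 4!/2 = 12 distinct round trips (a route and its reverse cost the same).
D → W → Z → E → R → D: 15+20+9+22+18 = 84
D → W → Z → R → E → D: 15+20+30+22+4 = 91
D → W → E → Z → R → D: 15+19+9+30+18 = 91
D → W → E → R → Z → D: 15+19+22+30+12 = 98
D → W → R → Z → E → D: 15+28+30+9+4 = 86
D → W → R → E → Z → D: 15+28+22+9+12 = 86
D → Z → W → E → R → D: 12+20+19+22+18 = 91
D → Z → W → R → E → D: 12+20+28+22+4 = 86
D → Z → E → W → R → D: 12+9+19+28+18 = 86
D → Z → R → W → E → D: 12+30+28+19+4 = 93
D → E → W → Z → R → D: 4+19+20+30+18 = 91
D → E → Z → W → R → D: 4+9+20+28+18 = 79
The minimum is 79.
One optimal route: D → E → Z → W → R → D (or its reverse).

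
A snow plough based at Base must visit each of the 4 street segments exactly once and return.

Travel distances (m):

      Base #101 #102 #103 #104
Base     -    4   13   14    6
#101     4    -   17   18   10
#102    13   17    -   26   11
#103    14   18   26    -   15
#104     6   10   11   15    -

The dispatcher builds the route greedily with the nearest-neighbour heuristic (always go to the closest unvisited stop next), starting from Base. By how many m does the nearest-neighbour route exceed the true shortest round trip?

The nearest-neighbour route is 4 m longer than optimal.

Base: #101=4, #104=6, #102=13, #103=14 ⇒ #101
#101: #104=10, #102=17, #103=18 ⇒ #104
#104: #102=11, #103=15 ⇒ #102
#102: #103=26 ⇒ #103
NN route Base → #101 → #104 → #102 → #103 → Base costs 65.
Optimal: Base → #101 → #102 → #104 → #103 → Base costs 61 (by enumerating all 12 distinct tours).
Excess = 65 − 61 = 4.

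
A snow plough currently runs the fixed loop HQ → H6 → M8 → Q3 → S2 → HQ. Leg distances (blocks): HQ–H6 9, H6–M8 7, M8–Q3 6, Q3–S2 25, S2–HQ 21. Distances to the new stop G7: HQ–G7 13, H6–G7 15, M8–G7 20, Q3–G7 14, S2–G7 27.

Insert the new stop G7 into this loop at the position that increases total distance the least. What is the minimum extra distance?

+16 blocks — insert G7 between Q3 and S2.

Insertion cost between consecutive stops i–j is d(i,G7) + d(G7,j) − d(i,j):
  between HQ and H6: 13 + 15 − 9 = 19
  between H6 and M8: 15 + 20 − 7 = 28
  between M8 and Q3: 20 + 14 − 6 = 28
  between Q3 and S2: 14 + 27 − 25 = 16
  between S2 and HQ: 27 + 13 − 21 = 19
Cheapest insertion is between Q3 and S2, adding 16.
New total = 68 + 16 = 84.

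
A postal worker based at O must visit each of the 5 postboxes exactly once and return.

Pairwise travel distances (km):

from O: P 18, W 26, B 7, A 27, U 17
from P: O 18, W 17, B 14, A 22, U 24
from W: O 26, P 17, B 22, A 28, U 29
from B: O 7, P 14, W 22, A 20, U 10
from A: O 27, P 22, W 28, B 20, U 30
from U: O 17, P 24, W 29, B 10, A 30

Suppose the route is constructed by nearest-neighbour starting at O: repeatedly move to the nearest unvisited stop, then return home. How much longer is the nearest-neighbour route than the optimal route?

Excess over optimum: 3 km.

O: B=7, U=17, P=18, W=26, A=27 ⇒ B
B: U=10, P=14, A=20, W=22 ⇒ U
U: P=24, W=29, A=30 ⇒ P
P: W=17, A=22 ⇒ W
W: A=28 ⇒ A
NN route O → B → U → P → W → A → O costs 113.
Optimal: O → P → W → A → B → U → O costs 110 (by enumerating all 60 distinct tours).
Excess = 113 − 110 = 3.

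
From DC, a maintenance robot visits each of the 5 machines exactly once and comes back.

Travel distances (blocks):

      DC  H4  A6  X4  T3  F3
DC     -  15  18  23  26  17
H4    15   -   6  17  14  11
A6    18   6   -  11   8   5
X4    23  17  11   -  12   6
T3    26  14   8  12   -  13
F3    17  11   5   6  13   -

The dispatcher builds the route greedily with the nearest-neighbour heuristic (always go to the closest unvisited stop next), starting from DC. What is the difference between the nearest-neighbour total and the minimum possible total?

Excess over optimum: 6 blocks.

From DC: H4=15, F3=17, A6=18, X4=23, T3=26 → choose H4 (15).
From H4: A6=6, F3=11, T3=14, X4=17 → choose A6 (6).
From A6: F3=5, T3=8, X4=11 → choose F3 (5).
From F3: X4=6, T3=13 → choose X4 (6).
From X4: T3=12 → choose T3 (12).
NN route DC → H4 → A6 → F3 → X4 → T3 → DC costs 70.
Optimal: DC → H4 → A6 → T3 → X4 → F3 → DC costs 64 (by enumerating all 60 distinct tours).
Excess = 70 − 64 = 6.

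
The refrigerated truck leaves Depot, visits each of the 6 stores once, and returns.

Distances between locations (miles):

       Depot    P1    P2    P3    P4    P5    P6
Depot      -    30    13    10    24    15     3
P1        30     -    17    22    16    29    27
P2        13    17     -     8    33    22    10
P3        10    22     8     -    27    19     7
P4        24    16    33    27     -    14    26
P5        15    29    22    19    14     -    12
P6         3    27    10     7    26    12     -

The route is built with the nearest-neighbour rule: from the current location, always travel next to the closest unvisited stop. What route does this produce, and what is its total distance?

Depot → [P6:3 / P3:10 / P2:13 / P5:15 / P4:24 / P1:30] → P6 (3)
P6 → [P3:7 / P2:10 / P5:12 / P4:26 / P1:27] → P3 (7)
P3 → [P2:8 / P5:19 / P1:22 / P4:27] → P2 (8)
P2 → [P1:17 / P5:22 / P4:33] → P1 (17)
P1 → [P4:16 / P5:29] → P4 (16)
P4 → [P5:14] → P5 (14)
Return P5→Depot: 15.
Total = 3 + 7 + 8 + 17 + 16 + 14 + 15 = 80.

Nearest-neighbour total = 80 miles; route Depot → P6 → P3 → P2 → P1 → P4 → P5 → Depot.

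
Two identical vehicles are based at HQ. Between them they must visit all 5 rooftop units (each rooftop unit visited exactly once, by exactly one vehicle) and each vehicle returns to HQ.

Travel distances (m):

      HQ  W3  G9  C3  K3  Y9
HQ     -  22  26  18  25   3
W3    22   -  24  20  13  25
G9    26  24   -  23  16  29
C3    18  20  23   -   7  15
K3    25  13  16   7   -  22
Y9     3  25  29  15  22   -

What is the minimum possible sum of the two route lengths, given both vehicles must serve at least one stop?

There are 2^4 − 1 = 15 ways to divide the 5 stops into two non-empty groups. For each, the best each vehicle can do is its own shortest tour through its group:
  {W3} + {G9, C3, K3, Y9}: 44 + 67 = 111
  {G9} + {W3, C3, K3, Y9}: 52 + 60 = 112
  {W3, G9} + {C3, K3, Y9}: 72 + 50 = 122
  {C3} + {W3, G9, K3, Y9}: 36 + 83 = 119
  {W3, C3} + {G9, K3, Y9}: 60 + 67 = 127
  {G9, C3} + {W3, K3, Y9}: 67 + 60 = 127
  … (15 splits in total)
  {W3, G9, C3, K3} + {Y9}: 87 + 6 = 93  ← best
Best: vehicle 1 HQ → W3 → G9 → K3 → C3 → HQ = 87; vehicle 2 HQ → Y9 → HQ = 6; combined 93.

Minimum combined distance: 93 m.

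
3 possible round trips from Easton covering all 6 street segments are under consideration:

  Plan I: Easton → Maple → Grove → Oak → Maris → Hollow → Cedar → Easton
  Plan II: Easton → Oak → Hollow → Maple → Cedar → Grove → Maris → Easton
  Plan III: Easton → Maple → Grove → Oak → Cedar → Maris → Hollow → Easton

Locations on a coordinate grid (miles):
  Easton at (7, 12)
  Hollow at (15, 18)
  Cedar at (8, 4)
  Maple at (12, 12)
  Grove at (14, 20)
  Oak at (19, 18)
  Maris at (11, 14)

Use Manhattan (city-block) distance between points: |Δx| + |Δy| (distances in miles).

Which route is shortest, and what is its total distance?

72 miles — Plan I is the shortest.

Plan I: 5 + 10 + 7 + 12 + 8 + 21 + 9 = 72
Plan II: 18 + 4 + 9 + 12 + 22 + 9 + 6 = 80
Plan III: 5 + 10 + 7 + 25 + 13 + 8 + 14 = 82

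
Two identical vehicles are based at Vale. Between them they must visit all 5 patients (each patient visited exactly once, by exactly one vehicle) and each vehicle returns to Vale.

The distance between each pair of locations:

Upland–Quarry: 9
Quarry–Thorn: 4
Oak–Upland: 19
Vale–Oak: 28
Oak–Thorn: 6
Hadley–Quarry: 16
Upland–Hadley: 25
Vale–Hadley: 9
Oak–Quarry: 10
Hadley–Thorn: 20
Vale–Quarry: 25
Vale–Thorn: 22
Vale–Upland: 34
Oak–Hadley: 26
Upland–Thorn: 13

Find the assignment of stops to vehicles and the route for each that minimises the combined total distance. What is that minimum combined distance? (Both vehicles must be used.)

Check every non-empty split of the stops between the two vehicles; for each half take its own optimal tour:
  {Oak} + {Upland, Hadley, Quarry, Thorn}: 56 + 69 = 125
  {Upland} + {Oak, Hadley, Quarry, Thorn}: 68 + 63 = 131
  {Oak, Upland} + {Hadley, Quarry, Thorn}: 81 + 51 = 132
  {Hadley} + {Oak, Upland, Quarry, Thorn}: 18 + 81 = 99
  {Oak, Hadley} + {Upland, Quarry, Thorn}: 63 + 69 = 132
  {Upland, Hadley} + {Oak, Quarry, Thorn}: 68 + 63 = 131
  … (15 splits in total)
Best: vehicle 1 Vale → Hadley → Vale = 18; vehicle 2 Vale → Oak → Thorn → Upland → Quarry → Vale = 81; combined 99.

99 — the smallest possible combined total.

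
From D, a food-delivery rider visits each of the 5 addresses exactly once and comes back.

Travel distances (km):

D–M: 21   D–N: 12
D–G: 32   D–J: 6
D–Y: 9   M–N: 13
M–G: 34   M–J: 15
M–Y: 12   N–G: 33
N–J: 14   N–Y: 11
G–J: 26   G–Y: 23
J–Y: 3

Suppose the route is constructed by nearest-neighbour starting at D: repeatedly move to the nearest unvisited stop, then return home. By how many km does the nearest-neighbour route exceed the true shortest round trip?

From D: J=6, Y=9, N=12, M=21, G=32 → choose J (6).
From J: Y=3, N=14, M=15, G=26 → choose Y (3).
From Y: N=11, M=12, G=23 → choose N (11).
From N: M=13, G=33 → choose M (13).
From M: G=34 → choose G (34).
NN route D → J → Y → N → M → G → D costs 99.
Optimal: D → N → M → G → Y → J → D costs 91 (by enumerating all 60 distinct tours).
Excess = 99 − 91 = 8.

Excess over optimum: 8 km.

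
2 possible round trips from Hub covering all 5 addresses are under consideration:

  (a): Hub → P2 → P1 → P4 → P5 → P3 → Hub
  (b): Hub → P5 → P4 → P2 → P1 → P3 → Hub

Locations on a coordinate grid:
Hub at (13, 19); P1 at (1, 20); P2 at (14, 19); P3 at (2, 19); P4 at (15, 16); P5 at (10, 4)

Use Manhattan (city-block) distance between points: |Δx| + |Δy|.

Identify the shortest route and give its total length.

Shortest is (b), total 66.

(a): 1 + 14 + 18 + 17 + 23 + 11 = 84
(b): 18 + 17 + 4 + 14 + 2 + 11 = 66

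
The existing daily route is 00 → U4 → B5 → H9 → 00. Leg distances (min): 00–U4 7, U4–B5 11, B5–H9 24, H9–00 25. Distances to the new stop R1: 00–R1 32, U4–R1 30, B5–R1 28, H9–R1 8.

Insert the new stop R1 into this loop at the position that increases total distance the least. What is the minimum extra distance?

Minimum extra distance: 12 min, inserting R1 between B5 and H9.

Insertion cost between consecutive stops i–j is d(i,R1) + d(R1,j) − d(i,j):
  between 00 and U4: 32 + 30 − 7 = 55
  between U4 and B5: 30 + 28 − 11 = 47
  between B5 and H9: 28 + 8 − 24 = 12
  between H9 and 00: 8 + 32 − 25 = 15
Cheapest insertion is between B5 and H9, adding 12.
New total = 67 + 12 = 79.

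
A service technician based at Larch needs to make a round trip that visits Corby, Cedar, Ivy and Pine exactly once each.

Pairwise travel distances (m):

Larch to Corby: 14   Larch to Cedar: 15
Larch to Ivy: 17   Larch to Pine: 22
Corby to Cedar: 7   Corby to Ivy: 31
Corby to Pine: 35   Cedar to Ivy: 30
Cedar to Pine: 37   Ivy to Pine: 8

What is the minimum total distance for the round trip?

Shortest round trip = 81 m.

There are 12 distinct closed tours to check (reversals are equivalent).
Larch → Corby → Cedar → Ivy → Pine → Larch: 14+7+30+8+22 = 81
Larch → Corby → Cedar → Pine → Ivy → Larch: 14+7+37+8+17 = 83
Larch → Corby → Ivy → Cedar → Pine → Larch: 14+31+30+37+22 = 134
Larch → Corby → Ivy → Pine → Cedar → Larch: 14+31+8+37+15 = 105
Larch → Corby → Pine → Cedar → Ivy → Larch: 14+35+37+30+17 = 133
Larch → Corby → Pine → Ivy → Cedar → Larch: 14+35+8+30+15 = 102
Larch → Cedar → Corby → Ivy → Pine → Larch: 15+7+31+8+22 = 83
Larch → Cedar → Corby → Pine → Ivy → Larch: 15+7+35+8+17 = 82
Larch → Cedar → Ivy → Corby → Pine → Larch: 15+30+31+35+22 = 133
Larch → Cedar → Pine → Corby → Ivy → Larch: 15+37+35+31+17 = 135
Larch → Ivy → Corby → Cedar → Pine → Larch: 17+31+7+37+22 = 114
Larch → Ivy → Cedar → Corby → Pine → Larch: 17+30+7+35+22 = 111
The minimum is 81.
One optimal route: Larch → Corby → Cedar → Ivy → Pine → Larch (or its reverse).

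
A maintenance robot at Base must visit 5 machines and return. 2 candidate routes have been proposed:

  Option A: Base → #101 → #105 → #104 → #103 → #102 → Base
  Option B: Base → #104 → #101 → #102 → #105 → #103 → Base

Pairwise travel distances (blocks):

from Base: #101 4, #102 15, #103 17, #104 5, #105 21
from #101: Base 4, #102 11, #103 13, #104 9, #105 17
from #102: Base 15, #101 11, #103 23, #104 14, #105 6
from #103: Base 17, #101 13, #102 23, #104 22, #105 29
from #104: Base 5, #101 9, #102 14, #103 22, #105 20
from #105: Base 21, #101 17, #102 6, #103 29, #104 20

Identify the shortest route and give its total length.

77 blocks — Option B is the shortest.

Option A: 4 + 17 + 20 + 22 + 23 + 15 = 101
Option B: 5 + 9 + 11 + 6 + 29 + 17 = 77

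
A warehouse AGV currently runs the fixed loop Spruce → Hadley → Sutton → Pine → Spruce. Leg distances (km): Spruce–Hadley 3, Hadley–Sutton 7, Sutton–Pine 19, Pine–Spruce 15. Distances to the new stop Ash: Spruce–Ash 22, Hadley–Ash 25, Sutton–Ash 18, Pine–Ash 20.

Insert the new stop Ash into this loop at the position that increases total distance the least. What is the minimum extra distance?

Minimum extra distance: 19 km, inserting Ash between Sutton and Pine.

Insertion cost between consecutive stops i–j is d(i,Ash) + d(Ash,j) − d(i,j):
  between Spruce and Hadley: 22 + 25 − 3 = 44
  between Hadley and Sutton: 25 + 18 − 7 = 36
  between Sutton and Pine: 18 + 20 − 19 = 19
  between Pine and Spruce: 20 + 22 − 15 = 27
Cheapest insertion is between Sutton and Pine, adding 19.
New total = 44 + 19 = 63.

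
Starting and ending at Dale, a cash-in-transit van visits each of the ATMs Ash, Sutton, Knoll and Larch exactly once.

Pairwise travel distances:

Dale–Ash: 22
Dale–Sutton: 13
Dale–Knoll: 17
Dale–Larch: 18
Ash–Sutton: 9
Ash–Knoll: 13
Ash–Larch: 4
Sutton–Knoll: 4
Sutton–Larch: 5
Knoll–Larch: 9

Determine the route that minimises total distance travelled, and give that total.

There are 12 distinct closed tours to check (reversals are equivalent).
Dale - Ash - Sutton - Knoll - Larch - Dale: 22+9+4+9+18 = 62
Dale - Ash - Sutton - Larch - Knoll - Dale: 22+9+5+9+17 = 62
Dale - Ash - Knoll - Sutton - Larch - Dale: 22+13+4+5+18 = 62
Dale - Ash - Knoll - Larch - Sutton - Dale: 22+13+9+5+13 = 62
Dale - Ash - Larch - Sutton - Knoll - Dale: 22+4+5+4+17 = 52
Dale - Ash - Larch - Knoll - Sutton - Dale: 22+4+9+4+13 = 52
Dale - Sutton - Ash - Knoll - Larch - Dale: 13+9+13+9+18 = 62
Dale - Sutton - Ash - Larch - Knoll - Dale: 13+9+4+9+17 = 52
Dale - Sutton - Knoll - Ash - Larch - Dale: 13+4+13+4+18 = 52
Dale - Sutton - Larch - Ash - Knoll - Dale: 13+5+4+13+17 = 52
Dale - Knoll - Ash - Sutton - Larch - Dale: 17+13+9+5+18 = 62
Dale - Knoll - Sutton - Ash - Larch - Dale: 17+4+9+4+18 = 52
The minimum is 52.
One optimal route: Dale → Ash → Larch → Sutton → Knoll → Dale (or its reverse).

Minimum total distance: 52.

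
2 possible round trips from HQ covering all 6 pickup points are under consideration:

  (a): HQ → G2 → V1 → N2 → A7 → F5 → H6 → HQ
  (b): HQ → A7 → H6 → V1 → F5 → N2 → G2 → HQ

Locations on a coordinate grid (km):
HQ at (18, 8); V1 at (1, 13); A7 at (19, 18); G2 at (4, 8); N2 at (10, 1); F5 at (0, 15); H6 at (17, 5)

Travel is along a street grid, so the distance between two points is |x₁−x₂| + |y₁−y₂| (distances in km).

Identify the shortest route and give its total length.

(a): 14 + 8 + 21 + 26 + 22 + 27 + 4 = 122
(b): 11 + 15 + 24 + 3 + 24 + 13 + 14 = 104

Shortest is (b), total 104 km.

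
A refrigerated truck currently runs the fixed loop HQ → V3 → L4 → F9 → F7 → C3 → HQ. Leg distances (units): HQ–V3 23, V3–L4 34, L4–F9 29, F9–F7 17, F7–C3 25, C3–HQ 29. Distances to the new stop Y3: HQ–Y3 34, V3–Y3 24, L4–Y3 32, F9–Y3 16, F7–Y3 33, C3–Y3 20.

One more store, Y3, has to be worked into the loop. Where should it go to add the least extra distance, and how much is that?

Insertion cost between consecutive stops i–j is d(i,Y3) + d(Y3,j) − d(i,j):
  between HQ and V3: 34 + 24 − 23 = 35
  between V3 and L4: 24 + 32 − 34 = 22
  between L4 and F9: 32 + 16 − 29 = 19
  between F9 and F7: 16 + 33 − 17 = 32
  between F7 and C3: 33 + 20 − 25 = 28
  between C3 and HQ: 20 + 34 − 29 = 25
Cheapest insertion is between L4 and F9, adding 19.
New total = 157 + 19 = 176.

+19 — insert Y3 between L4 and F9.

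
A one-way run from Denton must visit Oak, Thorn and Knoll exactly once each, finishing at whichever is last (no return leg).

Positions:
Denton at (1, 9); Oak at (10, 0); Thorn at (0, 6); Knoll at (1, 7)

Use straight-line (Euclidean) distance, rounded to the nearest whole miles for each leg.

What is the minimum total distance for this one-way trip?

There are 3! = 6 possible orderings.
Denton → Oak → Thorn → Knoll: 13+12+1 = 26
Denton → Oak → Knoll → Thorn: 13+11+1 = 25
Denton → Thorn → Oak → Knoll: 3+12+11 = 26
Denton → Thorn → Knoll → Oak: 3+1+11 = 15
Denton → Knoll → Oak → Thorn: 2+11+12 = 25
Denton → Knoll → Thorn → Oak: 2+1+12 = 15
The minimum is 15.
One shortest path: Denton → Thorn → Knoll → Oak.

Minimum one-way distance = 15 miles.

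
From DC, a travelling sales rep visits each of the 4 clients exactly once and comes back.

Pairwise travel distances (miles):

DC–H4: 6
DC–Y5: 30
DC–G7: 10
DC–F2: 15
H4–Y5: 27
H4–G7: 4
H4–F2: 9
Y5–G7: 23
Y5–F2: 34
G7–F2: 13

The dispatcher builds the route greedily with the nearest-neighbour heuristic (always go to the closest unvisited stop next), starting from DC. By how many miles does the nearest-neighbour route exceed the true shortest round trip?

From DC: H4=6, G7=10, F2=15, Y5=30 → choose H4 (6).
From H4: G7=4, F2=9, Y5=27 → choose G7 (4).
From G7: F2=13, Y5=23 → choose F2 (13).
From F2: Y5=34 → choose Y5 (34).
NN route DC → H4 → G7 → F2 → Y5 → DC costs 87.
Optimal: DC → H4 → F2 → G7 → Y5 → DC costs 81 (by enumerating all 12 distinct tours).
Excess = 87 − 81 = 6.

The nearest-neighbour route is 6 miles longer than optimal.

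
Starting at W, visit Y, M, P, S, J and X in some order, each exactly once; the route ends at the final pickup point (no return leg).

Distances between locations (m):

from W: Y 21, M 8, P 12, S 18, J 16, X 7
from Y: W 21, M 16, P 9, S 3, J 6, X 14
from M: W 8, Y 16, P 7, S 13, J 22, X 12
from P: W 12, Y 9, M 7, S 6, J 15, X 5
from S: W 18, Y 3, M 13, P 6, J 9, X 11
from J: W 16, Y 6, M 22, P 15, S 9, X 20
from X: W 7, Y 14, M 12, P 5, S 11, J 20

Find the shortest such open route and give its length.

There are 6! = 720 possible orderings.
W - Y - M - P - S - J - X: 21+16+7+6+9+20 = 79
W - Y - M - P - S - X - J: 21+16+7+6+11+20 = 81
W - Y - M - P - J - S - X: 21+16+7+15+9+11 = 79
W - Y - M - P - J - X - S: 21+16+7+15+20+11 = 90
W - Y - M - P - X - S - J: 21+16+7+5+11+9 = 69
W - Y - M - P - X - J - S: 21+16+7+5+20+9 = 78
W - Y - M - S - P - J - X: 21+16+13+6+15+20 = 91
W - Y - M - S - P - X - J: 21+16+13+6+5+20 = 81
… (712 more)
W - M - P - X - S - Y - J: 8+7+5+11+3+6 = 40  ← best
The minimum is 40.
One shortest path: W → M → P → X → S → Y → J.

Shortest open route: 40 m.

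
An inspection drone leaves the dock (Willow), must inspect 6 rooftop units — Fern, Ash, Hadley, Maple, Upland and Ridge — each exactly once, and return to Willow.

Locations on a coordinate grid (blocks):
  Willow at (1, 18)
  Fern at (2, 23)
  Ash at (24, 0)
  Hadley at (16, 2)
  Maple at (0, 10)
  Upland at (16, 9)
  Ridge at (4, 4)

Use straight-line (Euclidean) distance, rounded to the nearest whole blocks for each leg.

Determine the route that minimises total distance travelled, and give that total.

Willow→Fern→Ash→Hadley→Maple→Upland→Ridge→Willow: 5+32+8+18+16+13+14 = 106
Willow→Fern→Ash→Hadley→Maple→Ridge→Upland→Willow: 5+32+8+18+7+13+17 = 100
Willow→Fern→Ash→Hadley→Upland→Maple→Ridge→Willow: 5+32+8+7+16+7+14 = 89
Willow→Fern→Ash→Hadley→Upland→Ridge→Maple→Willow: 5+32+8+7+13+7+8 = 80
Willow→Fern→Ash→Hadley→Ridge→Maple→Upland→Willow: 5+32+8+12+7+16+17 = 97
Willow→Fern→Ash→Hadley→Ridge→Upland→Maple→Willow: 5+32+8+12+13+16+8 = 94
Willow→Fern→Ash→Maple→Hadley→Upland→Ridge→Willow: 5+32+26+18+7+13+14 = 115
Willow→Fern→Ash→Maple→Hadley→Ridge→Upland→Willow: 5+32+26+18+12+13+17 = 123
… (352 more)
Willow→Fern→Upland→Ash→Hadley→Ridge→Maple→Willow: 5+20+12+8+12+7+8 = 72  ← best
The minimum is 72.
One optimal route: Willow → Fern → Upland → Ash → Hadley → Ridge → Maple → Willow (or its reverse).

72 blocks — the shortest possible round trip.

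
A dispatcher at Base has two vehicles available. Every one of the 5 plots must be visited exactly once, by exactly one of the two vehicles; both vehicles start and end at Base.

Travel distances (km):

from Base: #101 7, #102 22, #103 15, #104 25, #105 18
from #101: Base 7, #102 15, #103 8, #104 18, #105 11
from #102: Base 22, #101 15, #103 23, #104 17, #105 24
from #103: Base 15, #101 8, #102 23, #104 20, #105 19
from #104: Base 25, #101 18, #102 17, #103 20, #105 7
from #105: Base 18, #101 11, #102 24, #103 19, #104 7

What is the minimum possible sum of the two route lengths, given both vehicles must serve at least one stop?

Minimum combined distance: 94 km.

Try each way of splitting the stops between the two vehicles (each non-empty) and, for each split, find the best tour for each vehicle:
  {#101} + {#102, #103, #104, #105}: 14 + 80 = 94
  {#102} + {#101, #103, #104, #105}: 44 + 60 = 104
  {#101, #102} + {#103, #104, #105}: 44 + 60 = 104
  {#103} + {#101, #102, #104, #105}: 30 + 64 = 94
  {#101, #103} + {#102, #104, #105}: 30 + 64 = 94
  {#102, #103} + {#101, #104, #105}: 60 + 50 = 110
  … (15 splits in total)
Best: vehicle 1 Base → #101 → Base = 14; vehicle 2 Base → #102 → #104 → #105 → #103 → Base = 80; combined 94.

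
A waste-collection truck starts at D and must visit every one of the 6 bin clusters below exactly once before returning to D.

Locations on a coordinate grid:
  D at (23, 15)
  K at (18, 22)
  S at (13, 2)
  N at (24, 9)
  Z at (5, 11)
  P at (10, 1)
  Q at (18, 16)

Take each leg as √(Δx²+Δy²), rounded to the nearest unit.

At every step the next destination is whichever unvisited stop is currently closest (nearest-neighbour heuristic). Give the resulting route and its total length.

At D the remaining stops are Q 5, N 6, K 9, S 16, Z 18, P 19; go to Q.
At Q the remaining stops are K 6, N 9, Z 14, S 15, P 17; go to K.
At K the remaining stops are N 14, Z 17, S 21, P 22; go to N.
At N the remaining stops are S 13, P 16, Z 19; go to S.
At S the remaining stops are P 3, Z 12; go to P.
At P the remaining stops are Z 11; go to Z.
Return Z→D: 18.
Total = 5 + 6 + 14 + 13 + 3 + 11 + 18 = 70.

Nearest-neighbour total = 70; route D → Q → K → N → S → P → Z → D.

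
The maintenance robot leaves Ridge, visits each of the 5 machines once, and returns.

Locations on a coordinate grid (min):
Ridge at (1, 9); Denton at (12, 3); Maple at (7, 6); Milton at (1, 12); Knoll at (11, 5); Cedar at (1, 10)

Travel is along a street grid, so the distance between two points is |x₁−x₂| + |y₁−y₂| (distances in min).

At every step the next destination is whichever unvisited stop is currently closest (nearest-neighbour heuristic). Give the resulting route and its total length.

From Ridge: distances to unvisited — Cedar=1, Milton=3, Maple=9, Knoll=14, Denton=17. Nearest is Cedar (1).
From Cedar: distances to unvisited — Milton=2, Maple=10, Knoll=15, Denton=18. Nearest is Milton (2).
From Milton: distances to unvisited — Maple=12, Knoll=17, Denton=20. Nearest is Maple (12).
From Maple: distances to unvisited — Knoll=5, Denton=8. Nearest is Knoll (5).
From Knoll: distances to unvisited — Denton=3. Nearest is Denton (3).
Return Denton→Ridge: 17.
Total = 1 + 2 + 12 + 5 + 3 + 17 = 40.

40 min along Ridge → Cedar → Milton → Maple → Knoll → Denton → Ridge.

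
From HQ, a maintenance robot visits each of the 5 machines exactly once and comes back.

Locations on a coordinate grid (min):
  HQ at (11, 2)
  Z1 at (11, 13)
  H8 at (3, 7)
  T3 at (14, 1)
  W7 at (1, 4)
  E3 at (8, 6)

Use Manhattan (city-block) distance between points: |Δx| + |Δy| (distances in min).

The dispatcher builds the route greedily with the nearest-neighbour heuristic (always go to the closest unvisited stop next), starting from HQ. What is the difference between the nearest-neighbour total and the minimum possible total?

HQ: T3=4, E3=7, Z1=11, W7=12, H8=13 ⇒ T3
T3: E3=11, Z1=15, W7=16, H8=17 ⇒ E3
E3: H8=6, W7=9, Z1=10 ⇒ H8
H8: W7=5, Z1=14 ⇒ W7
W7: Z1=19 ⇒ Z1
NN route HQ → T3 → E3 → H8 → W7 → Z1 → HQ costs 56.
Optimal: HQ → Z1 → E3 → H8 → W7 → T3 → HQ costs 52 (by enumerating all 60 distinct tours).
Excess = 56 − 52 = 4.

Excess over optimum: 4 min.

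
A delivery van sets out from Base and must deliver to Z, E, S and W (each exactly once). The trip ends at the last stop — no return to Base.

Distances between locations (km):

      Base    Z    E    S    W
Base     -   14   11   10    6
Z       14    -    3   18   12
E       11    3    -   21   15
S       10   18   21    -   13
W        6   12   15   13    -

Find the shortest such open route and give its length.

There are 4! = 24 possible orderings.
Base→Z→E→S→W: 14+3+21+13 = 51
Base→Z→E→W→S: 14+3+15+13 = 45
Base→Z→S→E→W: 14+18+21+15 = 68
Base→Z→S→W→E: 14+18+13+15 = 60
Base→Z→W→E→S: 14+12+15+21 = 62
Base→Z→W→S→E: 14+12+13+21 = 60
Base→E→Z→S→W: 11+3+18+13 = 45
Base→E→Z→W→S: 11+3+12+13 = 39
Base→E→S→Z→W: 11+21+18+12 = 62
Base→E→S→W→Z: 11+21+13+12 = 57
Base→E→W→Z→S: 11+15+12+18 = 56
Base→E→W→S→Z: 11+15+13+18 = 57
Base→S→Z→E→W: 10+18+3+15 = 46
Base→S→Z→W→E: 10+18+12+15 = 55
… (10 more)
Base→S→W→Z→E: 10+13+12+3 = 38  ← best
The minimum is 38.
One shortest path: Base → S → W → Z → E.

Minimum one-way distance = 38 km.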